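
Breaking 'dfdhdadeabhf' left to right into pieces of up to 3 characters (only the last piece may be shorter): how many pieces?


'dfdhdadeabhf' has 12 characters.
Chunking with max size 3:
  Chunk 1: 'dfd' (positions 0-2)
  Chunk 2: 'hda' (positions 3-5)
  Chunk 3: 'dea' (positions 6-8)
  Chunk 4: 'bhf' (positions 9-11)
Total chunks: ceil(12 / 3) = 4

4


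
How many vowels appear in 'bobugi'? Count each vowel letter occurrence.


Scanning each character of 'bobugi':
  Position 1: 'b' -> consonant (running count: 0)
  Position 2: 'o' -> vowel (running count: 1)
  Position 3: 'b' -> consonant (running count: 1)
  Position 4: 'u' -> vowel (running count: 2)
  Position 5: 'g' -> consonant (running count: 2)
  Position 6: 'i' -> vowel (running count: 3)
Total vowels: 3

3


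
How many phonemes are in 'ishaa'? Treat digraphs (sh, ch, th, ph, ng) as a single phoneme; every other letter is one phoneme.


Parsing 'ishaa' greedily, digraphs first:
  'i' -> vowel phoneme (phonemes so far: 1)
  'sh' -> digraph (1 consonant phoneme) (phonemes so far: 2)
  'a' -> vowel phoneme (phonemes so far: 3)
  'a' -> vowel phoneme (phonemes so far: 4)
Total phonemes: 4

4


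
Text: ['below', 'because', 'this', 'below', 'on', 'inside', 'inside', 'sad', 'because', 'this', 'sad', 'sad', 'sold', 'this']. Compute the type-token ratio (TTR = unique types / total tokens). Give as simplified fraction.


Tokens: 14
Unique types: ('because', 'below', 'inside', 'on', 'sad', 'sold', 'this') = 7
TTR = 7/14
Simplify: divide both by 7 -> 1/2
TTR = 1/2

1/2


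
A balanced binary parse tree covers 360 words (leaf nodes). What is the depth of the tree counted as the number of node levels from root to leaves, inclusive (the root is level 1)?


In a balanced binary tree with n leaves the deepest leaf is ceil(log2(n)) edges below the root,
so counting node levels inclusive of root and leaves gives ceil(log2(n)) + 1 levels.
log2(360) = 8.4919
ceil(8.4919) = 9
levels = 9 + 1 = 10

10


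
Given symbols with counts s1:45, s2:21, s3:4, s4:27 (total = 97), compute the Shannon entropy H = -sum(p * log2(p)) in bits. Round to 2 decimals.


Computing entropy H = -sum(p_i * log2(p_i)):
  s1: p = 45/97 = 0.4639, -p*log2(p) = 0.5140
  s2: p = 21/97 = 0.2165, -p*log2(p) = 0.4779
  s3: p = 4/97 = 0.0412, -p*log2(p) = 0.1897
  s4: p = 27/97 = 0.2784, -p*log2(p) = 0.5136
H = sum of terms = 1.6952
Rounded to 2 decimals: 1.70

1.70


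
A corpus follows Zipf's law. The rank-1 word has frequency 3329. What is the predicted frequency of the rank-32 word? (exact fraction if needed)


Zipf's law: freq(rank) = f1 / rank
f1 = 3329, rank = 32
freq = 3329 / 32
GCD(3329, 32) = 1
Simplified: 3329/32

3329/32


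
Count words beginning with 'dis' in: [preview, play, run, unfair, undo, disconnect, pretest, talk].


Checking each word for prefix 'dis':
  'preview' -> no (count: 0)
  'play' -> no (count: 0)
  'run' -> no (count: 0)
  'unfair' -> no (count: 0)
  'undo' -> no (count: 0)
  'disconnect' -> YES, starts with 'dis' (count: 1)
  'pretest' -> no (count: 1)
  'talk' -> no (count: 1)
Total with prefix 'dis': 1

1


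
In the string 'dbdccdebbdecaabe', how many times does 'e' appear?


Scanning 'dbdccdebbdecaabe' for 'e':
  Position 6: 'e' -> MATCH (count: 1)
  Position 10: 'e' -> MATCH (count: 2)
  Position 15: 'e' -> MATCH (count: 3)
Total occurrences of 'e': 3

3


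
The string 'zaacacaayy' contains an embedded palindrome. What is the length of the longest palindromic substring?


Scanning 'zaacacaayy' for palindromic substrings.
Substring at positions 1-7: 'aacacaa'.
Check: reverse('aacacaa') = 'aacacaa' -> palindrome confirmed.
Neighbouring characters ('z' / 'y') break symmetry, so it cannot extend further.
No longer palindromic substring exists; longest length = 7

7


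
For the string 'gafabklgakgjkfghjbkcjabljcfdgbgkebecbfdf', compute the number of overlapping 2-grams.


String 'gafabklgakgjkfghjbkcjabljcfdgbgkebecbfdf' has length L = 40.
Number of overlapping n-grams = L - n + 1
Substituting: 40 - 2 + 1 = 39

39


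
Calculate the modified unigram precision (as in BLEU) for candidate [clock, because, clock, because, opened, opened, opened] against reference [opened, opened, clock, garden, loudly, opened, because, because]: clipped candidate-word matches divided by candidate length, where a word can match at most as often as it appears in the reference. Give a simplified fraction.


Reference word counts: {'because': 2, 'clock': 1, 'garden': 1, 'loudly': 1, 'opened': 3}
Checking each candidate word (with clipping):
  'clock' -> in reference (ref count 1, used 1/1) -> match (matches: 1)
  'because' -> in reference (ref count 2, used 1/2) -> match (matches: 2)
  'clock' -> ref count 1 already used up (1/1) -> clipped, no match (matches: 2)
  'because' -> in reference (ref count 2, used 2/2) -> match (matches: 3)
  'opened' -> in reference (ref count 3, used 1/3) -> match (matches: 4)
  'opened' -> in reference (ref count 3, used 2/3) -> match (matches: 5)
  'opened' -> in reference (ref count 3, used 3/3) -> match (matches: 6)
Clipped matches: 6, Candidate length: 7
Precision = 6/7

6/7


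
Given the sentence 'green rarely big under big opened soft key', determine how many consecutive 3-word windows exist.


Word trigrams from [8] words:
  Trigram 1: (green rarely big)
  Trigram 2: (rarely big under)
  Trigram 3: (big under big)
  Trigram 4: (under big opened)
  Trigram 5: (big opened soft)
  Trigram 6: (opened soft key)
Total word trigrams: 8 - 2 = 6

6


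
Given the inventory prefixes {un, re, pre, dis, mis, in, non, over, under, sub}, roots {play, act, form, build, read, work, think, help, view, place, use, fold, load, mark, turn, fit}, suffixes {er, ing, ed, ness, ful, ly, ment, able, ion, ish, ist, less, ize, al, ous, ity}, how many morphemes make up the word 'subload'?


Segmenting 'subload' against the inventory:
  'sub' -> prefix (morpheme 1)
  'load' -> root (morpheme 2)
Total morphemes: 2

2


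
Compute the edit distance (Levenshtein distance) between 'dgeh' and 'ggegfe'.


Building DP table for s1='dgeh' (len 4) and s2='ggegfe' (len 6):
       g  g  e  g  f  e
    0  1  2  3  4  5  6
  d 1  1  2  3  4  5  6
  g 2  1  1  2  3  4  5
  e 3  2  2  1  2  3  4
  h 4  3  3  2  2  3  4
Edit distance = dp[4][6] = 4

4


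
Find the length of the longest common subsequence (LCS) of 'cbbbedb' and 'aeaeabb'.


DP table for LCS of 'cbbbedb' and 'aeaeabb':
       a  e  a  e  a  b  b
    0  0  0  0  0  0  0  0
  c 0  0  0  0  0  0  0  0
  b 0  0  0  0  0  0  1  1
  b 0  0  0  0  0  0  1  2
  b 0  0  0  0  0  0  1  2
  e 0  0  1  1  1  1  1  2
  d 0  0  1  1  1  1  1  2
  b 0  0  1  1  1  1  2  2
LCS: 'bb'
LCS length = 2

2


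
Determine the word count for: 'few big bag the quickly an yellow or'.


Counting words by splitting on spaces:
  Word 1: 'few'
  Word 2: 'big'
  Word 3: 'bag'
  Word 4: 'the'
  Word 5: 'quickly'
  Word 6: 'an'
  Word 7: 'yellow'
  Word 8: 'or'
Total words: 8

8


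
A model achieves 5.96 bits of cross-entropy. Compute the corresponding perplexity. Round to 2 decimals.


Perplexity formula: PP = 2^H
H = 5.96
PP = 2^5.96
Decompose: 2^5.96 = 2^5 * 2^0.96
2^5 = 32, 2^0.96 ~ 1.9453099
PP ~ 32 * 1.9453099 = 62.2499168
Rounded to 2 decimals: 62.25

62.25


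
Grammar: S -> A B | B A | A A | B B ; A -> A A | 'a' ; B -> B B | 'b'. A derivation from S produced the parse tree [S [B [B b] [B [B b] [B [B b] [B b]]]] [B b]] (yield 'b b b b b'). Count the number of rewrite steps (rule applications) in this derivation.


Every bracketed nonterminal node [X ...] in the tree is produced by exactly one rule application.
Reading the tree off as a leftmost derivation:
  Step 1: S  =>  B B   (applied S -> B B)
  Step 2: B B  =>  B B B   (applied B -> B B)
  Step 3: B B B  =>  b B B   (applied B -> b)
  Step 4: b B B  =>  b B B B   (applied B -> B B)
  Step 5: b B B B  =>  b b B B   (applied B -> b)
  Step 6: b b B B  =>  b b B B B   (applied B -> B B)
  Step 7: b b B B B  =>  b b b B B   (applied B -> b)
  Step 8: b b b B B  =>  b b b b B   (applied B -> b)
  Step 9: b b b b B  =>  b b b b b   (applied B -> b)
Final yield: b b b b b
Total rewrite steps: 9

9


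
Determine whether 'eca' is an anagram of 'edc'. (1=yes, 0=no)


Sort characters of 'eca': 'ace'
Sort characters of 'edc': 'cde'
Sorted forms differ -> they are NOT anagrams
Result: 0

0


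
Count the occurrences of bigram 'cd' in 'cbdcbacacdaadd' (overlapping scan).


Scanning 'cbdcbacacdaadd' for bigram 'cd':
  Position 0: 'cb' -> no
  Position 1: 'bd' -> no
  Position 2: 'dc' -> no
  Position 3: 'cb' -> no
  Position 4: 'ba' -> no
  Position 5: 'ac' -> no
  Position 6: 'ca' -> no
  Position 7: 'ac' -> no
  Position 8: 'cd' -> MATCH
  Position 9: 'da' -> no
  Position 10: 'aa' -> no
  Position 11: 'ad' -> no
  Position 12: 'dd' -> no
Total matches: 1

1


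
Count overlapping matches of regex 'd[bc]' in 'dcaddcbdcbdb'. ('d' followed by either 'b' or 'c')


Pattern: d[bc] means 'd' followed by either 'b' or 'c'.
Scanning 'dcaddcbdcbdb' position-by-position:
  Pos 0: window 'dc' -> MATCH
  Pos 1: window 'ca' -> no
  Pos 2: window 'ad' -> no
  Pos 3: window 'dd' -> no
  Pos 4: window 'dc' -> MATCH
  Pos 5: window 'cb' -> no
  Pos 6: window 'bd' -> no
  Pos 7: window 'dc' -> MATCH
  Pos 8: window 'cb' -> no
  Pos 9: window 'bd' -> no
  Pos 10: window 'db' -> MATCH
  Pos 11: window 'b' -> no
Total matches: 4

4


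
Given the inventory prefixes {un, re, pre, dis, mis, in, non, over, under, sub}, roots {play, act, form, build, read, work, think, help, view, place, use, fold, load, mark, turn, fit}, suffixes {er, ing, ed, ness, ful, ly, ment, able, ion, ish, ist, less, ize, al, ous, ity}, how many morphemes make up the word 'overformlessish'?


Segmenting 'overformlessish' against the inventory:
  'over' -> prefix (morpheme 1)
  'form' -> root (morpheme 2)
  'less' -> suffix (morpheme 3)
  'ish' -> suffix (morpheme 4)
Total morphemes: 4

4


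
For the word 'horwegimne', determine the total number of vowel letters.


Scanning each character of 'horwegimne':
  Position 1: 'h' -> consonant (running count: 0)
  Position 2: 'o' -> vowel (running count: 1)
  Position 3: 'r' -> consonant (running count: 1)
  Position 4: 'w' -> consonant (running count: 1)
  Position 5: 'e' -> vowel (running count: 2)
  Position 6: 'g' -> consonant (running count: 2)
  Position 7: 'i' -> vowel (running count: 3)
  Position 8: 'm' -> consonant (running count: 3)
  Position 9: 'n' -> consonant (running count: 3)
  Position 10: 'e' -> vowel (running count: 4)
Total vowels: 4

4


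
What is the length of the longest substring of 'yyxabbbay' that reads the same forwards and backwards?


Scanning 'yyxabbbay' for palindromic substrings.
Substring at positions 3-7: 'abbba'.
Check: reverse('abbba') = 'abbba' -> palindrome confirmed.
Neighbouring characters ('x' / 'y') break symmetry, so it cannot extend further.
No longer palindromic substring exists; longest length = 5

5


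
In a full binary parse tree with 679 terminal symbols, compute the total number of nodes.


Leaf nodes (terminals): 679
Internal nodes = n - 1 = 679 - 1 = 678
Total = leaves + internal = 679 + 678 = 1357

1357


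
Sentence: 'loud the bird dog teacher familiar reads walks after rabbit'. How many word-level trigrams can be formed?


Word trigrams from [10] words:
  Trigram 1: (loud the bird)
  Trigram 2: (the bird dog)
  Trigram 3: (bird dog teacher)
  Trigram 4: (dog teacher familiar)
  Trigram 5: (teacher familiar reads)
  Trigram 6: (familiar reads walks)
  Trigram 7: (reads walks after)
  Trigram 8: (walks after rabbit)
Total word trigrams: 10 - 2 = 8

8


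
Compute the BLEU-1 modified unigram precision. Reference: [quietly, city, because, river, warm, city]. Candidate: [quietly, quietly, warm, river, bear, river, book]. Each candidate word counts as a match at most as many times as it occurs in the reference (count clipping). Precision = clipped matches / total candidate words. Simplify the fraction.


Reference word counts: {'because': 1, 'city': 2, 'quietly': 1, 'river': 1, 'warm': 1}
Checking each candidate word (with clipping):
  'quietly' -> in reference (ref count 1, used 1/1) -> match (matches: 1)
  'quietly' -> ref count 1 already used up (1/1) -> clipped, no match (matches: 1)
  'warm' -> in reference (ref count 1, used 1/1) -> match (matches: 2)
  'river' -> in reference (ref count 1, used 1/1) -> match (matches: 3)
  'bear' -> not in reference -> no match (matches: 3)
  'river' -> ref count 1 already used up (1/1) -> clipped, no match (matches: 3)
  'book' -> not in reference -> no match (matches: 3)
Clipped matches: 3, Candidate length: 7
Precision = 3/7

3/7


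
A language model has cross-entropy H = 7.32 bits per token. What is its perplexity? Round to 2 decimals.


Perplexity formula: PP = 2^H
H = 7.32
PP = 2^7.32
Decompose: 2^7.32 = 2^7 * 2^0.32
2^7 = 128, 2^0.32 ~ 1.2483305
PP ~ 128 * 1.2483305 = 159.7863040
Rounded to 2 decimals: 159.79

159.79


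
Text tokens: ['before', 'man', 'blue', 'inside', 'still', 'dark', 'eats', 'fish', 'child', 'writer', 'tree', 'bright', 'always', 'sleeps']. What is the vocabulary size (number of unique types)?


Listing all tokens and tracking unique types:
  Token 1: 'before' -> NEW (unique so far: 1)
  Token 2: 'man' -> NEW (unique so far: 2)
  Token 3: 'blue' -> NEW (unique so far: 3)
  Token 4: 'inside' -> NEW (unique so far: 4)
  Token 5: 'still' -> NEW (unique so far: 5)
  Token 6: 'dark' -> NEW (unique so far: 6)
  Token 7: 'eats' -> NEW (unique so far: 7)
  Token 8: 'fish' -> NEW (unique so far: 8)
  Token 9: 'child' -> NEW (unique so far: 9)
  Token 10: 'writer' -> NEW (unique so far: 10)
  Token 11: 'tree' -> NEW (unique so far: 11)
  Token 12: 'bright' -> NEW (unique so far: 12)
  Token 13: 'always' -> NEW (unique so far: 13)
  Token 14: 'sleeps' -> NEW (unique so far: 14)
Unique types: ('always', 'before', 'blue', 'bright', 'child', 'dark', 'eats', 'fish', 'inside', 'man', 'sleeps', 'still', 'tree', 'writer')
Vocabulary size: 14

14


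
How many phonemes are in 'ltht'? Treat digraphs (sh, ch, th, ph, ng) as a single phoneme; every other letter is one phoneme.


Parsing 'ltht' greedily, digraphs first:
  'l' -> consonant phoneme (phonemes so far: 1)
  'th' -> digraph (1 consonant phoneme) (phonemes so far: 2)
  't' -> consonant phoneme (phonemes so far: 3)
Total phonemes: 3

3


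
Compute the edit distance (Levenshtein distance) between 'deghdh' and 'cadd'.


Building DP table for s1='deghdh' (len 6) and s2='cadd' (len 4):
       c  a  d  d
    0  1  2  3  4
  d 1  1  2  2  3
  e 2  2  2  3  3
  g 3  3  3  3  4
  h 4  4  4  4  4
  d 5  5  5  4  4
  h 6  6  6  5  5
Edit distance = dp[6][4] = 5

5


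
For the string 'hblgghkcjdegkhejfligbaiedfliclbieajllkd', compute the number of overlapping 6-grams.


String 'hblgghkcjdegkhejfligbaiedfliclbieajllkd' has length L = 39.
Number of overlapping n-grams = L - n + 1
Substituting: 39 - 6 + 1 = 34

34


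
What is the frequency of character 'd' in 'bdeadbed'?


Scanning 'bdeadbed' for 'd':
  Position 1: 'd' -> MATCH (count: 1)
  Position 4: 'd' -> MATCH (count: 2)
  Position 7: 'd' -> MATCH (count: 3)
Total occurrences of 'd': 3

3


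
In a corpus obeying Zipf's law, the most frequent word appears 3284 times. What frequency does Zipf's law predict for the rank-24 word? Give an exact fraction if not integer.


Zipf's law: freq(rank) = f1 / rank
f1 = 3284, rank = 24
freq = 3284 / 24
GCD(3284, 24) = 4
Simplified: 821/6

821/6


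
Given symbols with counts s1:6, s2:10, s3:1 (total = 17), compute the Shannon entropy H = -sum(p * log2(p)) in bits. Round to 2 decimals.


Computing entropy H = -sum(p_i * log2(p_i)):
  s1: p = 6/17 = 0.3529, -p*log2(p) = 0.5303
  s2: p = 10/17 = 0.5882, -p*log2(p) = 0.4503
  s3: p = 1/17 = 0.0588, -p*log2(p) = 0.2404
H = sum of terms = 1.2210
Rounded to 2 decimals: 1.22

1.22


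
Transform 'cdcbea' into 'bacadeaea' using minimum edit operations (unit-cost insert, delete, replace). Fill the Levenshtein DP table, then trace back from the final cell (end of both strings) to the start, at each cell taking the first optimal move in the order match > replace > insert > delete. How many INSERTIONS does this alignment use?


Edit distance = 5. Backtracking from cell (6, 9) with preference match > replace > insert > delete,
then listing the resulting alignment 'cdcbea' -> 'bacadeaea' left to right:
  Step 1: insert 'b' [insertion #1]
  Step 2: insert 'a' [insertion #2]
  Step 3: keep 'c'
  Step 4: insert 'a' [insertion #3]
  Step 5: keep 'd'
  Step 6: replace c->e
  Step 7: replace b->a
  Step 8: keep 'e'
  Step 9: keep 'a'
Total insertions: 3

3


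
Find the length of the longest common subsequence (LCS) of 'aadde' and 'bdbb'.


DP table for LCS of 'aadde' and 'bdbb':
       b  d  b  b
    0  0  0  0  0
  a 0  0  0  0  0
  a 0  0  0  0  0
  d 0  0  1  1  1
  d 0  0  1  1  1
  e 0  0  1  1  1
LCS: 'd'
LCS length = 1

1


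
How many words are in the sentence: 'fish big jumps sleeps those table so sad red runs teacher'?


Counting words by splitting on spaces:
  Word 1: 'fish'
  Word 2: 'big'
  Word 3: 'jumps'
  Word 4: 'sleeps'
  Word 5: 'those'
  Word 6: 'table'
  Word 7: 'so'
  Word 8: 'sad'
  Word 9: 'red'
  Word 10: 'runs'
  Word 11: 'teacher'
Total words: 11

11


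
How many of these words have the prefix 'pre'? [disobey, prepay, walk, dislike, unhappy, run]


Checking each word for prefix 'pre':
  'disobey' -> no (count: 0)
  'prepay' -> YES, starts with 'pre' (count: 1)
  'walk' -> no (count: 1)
  'dislike' -> no (count: 1)
  'unhappy' -> no (count: 1)
  'run' -> no (count: 1)
Total with prefix 'pre': 1

1


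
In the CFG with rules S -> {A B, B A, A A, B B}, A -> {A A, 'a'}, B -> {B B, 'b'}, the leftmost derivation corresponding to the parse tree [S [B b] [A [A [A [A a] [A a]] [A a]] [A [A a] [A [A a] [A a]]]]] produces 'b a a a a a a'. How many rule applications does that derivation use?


Every bracketed nonterminal node [X ...] in the tree is produced by exactly one rule application.
Reading the tree off as a leftmost derivation:
  Step 1: S  =>  B A   (applied S -> B A)
  Step 2: B A  =>  b A   (applied B -> b)
  Step 3: b A  =>  b A A   (applied A -> A A)
  Step 4: b A A  =>  b A A A   (applied A -> A A)
  Step 5: b A A A  =>  b A A A A   (applied A -> A A)
  Step 6: b A A A A  =>  b a A A A   (applied A -> a)
  Step 7: b a A A A  =>  b a a A A   (applied A -> a)
  Step 8: b a a A A  =>  b a a a A   (applied A -> a)
  Step 9: b a a a A  =>  b a a a A A   (applied A -> A A)
  Step 10: b a a a A A  =>  b a a a a A   (applied A -> a)
  Step 11: b a a a a A  =>  b a a a a A A   (applied A -> A A)
  Step 12: b a a a a A A  =>  b a a a a a A   (applied A -> a)
  Step 13: b a a a a a A  =>  b a a a a a a   (applied A -> a)
Final yield: b a a a a a a
Total rewrite steps: 13

13


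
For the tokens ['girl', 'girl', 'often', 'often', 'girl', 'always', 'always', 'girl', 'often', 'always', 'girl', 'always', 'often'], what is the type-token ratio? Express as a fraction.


Tokens: 13
Unique types: ('always', 'girl', 'often') = 3
TTR = 3/13
Already in lowest terms.

3/13


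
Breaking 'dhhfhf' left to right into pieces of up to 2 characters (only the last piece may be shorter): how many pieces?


'dhhfhf' has 6 characters.
Chunking with max size 2:
  Chunk 1: 'dh' (positions 0-1)
  Chunk 2: 'hf' (positions 2-3)
  Chunk 3: 'hf' (positions 4-5)
Total chunks: ceil(6 / 2) = 3

3


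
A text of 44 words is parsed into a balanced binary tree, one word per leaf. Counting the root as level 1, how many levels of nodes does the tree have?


In a balanced binary tree with n leaves the deepest leaf is ceil(log2(n)) edges below the root,
so counting node levels inclusive of root and leaves gives ceil(log2(n)) + 1 levels.
log2(44) = 5.4594
ceil(5.4594) = 6
levels = 6 + 1 = 7

7


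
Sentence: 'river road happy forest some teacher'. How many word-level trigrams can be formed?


Word trigrams from [6] words:
  Trigram 1: (river road happy)
  Trigram 2: (road happy forest)
  Trigram 3: (happy forest some)
  Trigram 4: (forest some teacher)
Total word trigrams: 6 - 2 = 4

4


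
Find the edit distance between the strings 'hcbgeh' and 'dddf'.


Building DP table for s1='hcbgeh' (len 6) and s2='dddf' (len 4):
       d  d  d  f
    0  1  2  3  4
  h 1  1  2  3  4
  c 2  2  2  3  4
  b 3  3  3  3  4
  g 4  4  4  4  4
  e 5  5  5  5  5
  h 6  6  6  6  6
Edit distance = dp[6][4] = 6

6


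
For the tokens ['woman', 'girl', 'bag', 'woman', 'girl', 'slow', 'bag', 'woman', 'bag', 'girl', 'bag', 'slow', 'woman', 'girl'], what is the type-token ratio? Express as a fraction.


Tokens: 14
Unique types: ('bag', 'girl', 'slow', 'woman') = 4
TTR = 4/14
Simplify: divide both by 2 -> 2/7
TTR = 2/7

2/7


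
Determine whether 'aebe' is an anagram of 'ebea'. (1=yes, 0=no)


Sort characters of 'aebe': 'abee'
Sort characters of 'ebea': 'abee'
Sorted forms match -> they ARE anagrams
Result: 1

1


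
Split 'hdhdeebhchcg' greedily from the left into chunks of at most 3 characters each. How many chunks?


'hdhdeebhchcg' has 12 characters.
Chunking with max size 3:
  Chunk 1: 'hdh' (positions 0-2)
  Chunk 2: 'dee' (positions 3-5)
  Chunk 3: 'bhc' (positions 6-8)
  Chunk 4: 'hcg' (positions 9-11)
Total chunks: ceil(12 / 3) = 4

4


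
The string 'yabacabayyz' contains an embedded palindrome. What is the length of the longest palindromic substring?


Scanning 'yabacabayyz' for palindromic substrings.
Substring at positions 0-8: 'yabacabay'.
Check: reverse('yabacabay') = 'yabacabay' -> palindrome confirmed.
Neighbouring characters ('-' / 'y') break symmetry, so it cannot extend further.
No longer palindromic substring exists; longest length = 9

9


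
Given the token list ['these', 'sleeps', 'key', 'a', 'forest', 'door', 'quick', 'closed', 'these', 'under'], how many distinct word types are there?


Listing all tokens and tracking unique types:
  Token 1: 'these' -> NEW (unique so far: 1)
  Token 2: 'sleeps' -> NEW (unique so far: 2)
  Token 3: 'key' -> NEW (unique so far: 3)
  Token 4: 'a' -> NEW (unique so far: 4)
  Token 5: 'forest' -> NEW (unique so far: 5)
  Token 6: 'door' -> NEW (unique so far: 6)
  Token 7: 'quick' -> NEW (unique so far: 7)
  Token 8: 'closed' -> NEW (unique so far: 8)
  Token 9: 'these' -> duplicate (unique so far: 8)
  Token 10: 'under' -> NEW (unique so far: 9)
Unique types: ('a', 'closed', 'door', 'forest', 'key', 'quick', 'sleeps', 'these', 'under')
Vocabulary size: 9

9


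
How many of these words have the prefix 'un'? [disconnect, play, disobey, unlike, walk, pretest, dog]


Checking each word for prefix 'un':
  'disconnect' -> no (count: 0)
  'play' -> no (count: 0)
  'disobey' -> no (count: 0)
  'unlike' -> YES, starts with 'un' (count: 1)
  'walk' -> no (count: 1)
  'pretest' -> no (count: 1)
  'dog' -> no (count: 1)
Total with prefix 'un': 1

1


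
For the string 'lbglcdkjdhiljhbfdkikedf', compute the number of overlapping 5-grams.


String 'lbglcdkjdhiljhbfdkikedf' has length L = 23.
Number of overlapping n-grams = L - n + 1
Substituting: 23 - 5 + 1 = 19

19


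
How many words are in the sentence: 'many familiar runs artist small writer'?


Counting words by splitting on spaces:
  Word 1: 'many'
  Word 2: 'familiar'
  Word 3: 'runs'
  Word 4: 'artist'
  Word 5: 'small'
  Word 6: 'writer'
Total words: 6

6


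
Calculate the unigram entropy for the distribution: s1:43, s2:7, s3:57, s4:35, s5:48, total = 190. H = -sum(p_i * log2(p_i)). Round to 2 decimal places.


Computing entropy H = -sum(p_i * log2(p_i)):
  s1: p = 43/190 = 0.2263, -p*log2(p) = 0.4851
  s2: p = 7/190 = 0.0368, -p*log2(p) = 0.1755
  s3: p = 57/190 = 0.3000, -p*log2(p) = 0.5211
  s4: p = 35/190 = 0.1842, -p*log2(p) = 0.4496
  s5: p = 48/190 = 0.2526, -p*log2(p) = 0.5014
H = sum of terms = 2.1327
Rounded to 2 decimals: 2.13

2.13


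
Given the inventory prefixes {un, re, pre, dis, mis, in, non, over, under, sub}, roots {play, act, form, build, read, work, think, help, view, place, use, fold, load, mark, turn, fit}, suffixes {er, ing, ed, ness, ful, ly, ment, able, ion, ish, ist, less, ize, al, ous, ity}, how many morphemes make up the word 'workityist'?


Segmenting 'workityist' against the inventory:
  'work' -> root (morpheme 1)
  'ity' -> suffix (morpheme 2)
  'ist' -> suffix (morpheme 3)
Total morphemes: 3

3


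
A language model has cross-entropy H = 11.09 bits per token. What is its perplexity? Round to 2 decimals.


Perplexity formula: PP = 2^H
H = 11.09
PP = 2^11.09
Decompose: 2^11.09 = 2^11 * 2^0.09
2^11 = 2048, 2^0.09 ~ 1.0643702
PP ~ 2048 * 1.0643702 = 2179.8301696
Rounded to 2 decimals: 2179.83

2179.83


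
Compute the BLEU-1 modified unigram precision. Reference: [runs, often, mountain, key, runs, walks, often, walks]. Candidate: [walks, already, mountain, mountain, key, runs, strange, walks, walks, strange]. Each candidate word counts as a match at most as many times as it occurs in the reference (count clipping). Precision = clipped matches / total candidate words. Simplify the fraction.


Reference word counts: {'key': 1, 'mountain': 1, 'often': 2, 'runs': 2, 'walks': 2}
Checking each candidate word (with clipping):
  'walks' -> in reference (ref count 2, used 1/2) -> match (matches: 1)
  'already' -> not in reference -> no match (matches: 1)
  'mountain' -> in reference (ref count 1, used 1/1) -> match (matches: 2)
  'mountain' -> ref count 1 already used up (1/1) -> clipped, no match (matches: 2)
  'key' -> in reference (ref count 1, used 1/1) -> match (matches: 3)
  'runs' -> in reference (ref count 2, used 1/2) -> match (matches: 4)
  'strange' -> not in reference -> no match (matches: 4)
  'walks' -> in reference (ref count 2, used 2/2) -> match (matches: 5)
  'walks' -> ref count 2 already used up (2/2) -> clipped, no match (matches: 5)
  'strange' -> not in reference -> no match (matches: 5)
Clipped matches: 5, Candidate length: 10
Precision = 5/10 = 1/2

1/2


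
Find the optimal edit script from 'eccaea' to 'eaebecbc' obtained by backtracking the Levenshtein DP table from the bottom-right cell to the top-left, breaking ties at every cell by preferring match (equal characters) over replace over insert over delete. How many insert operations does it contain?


Edit distance = 6. Backtracking from cell (6, 8) with preference match > replace > insert > delete,
then listing the resulting alignment 'eccaea' -> 'eaebecbc' left to right:
  Step 1: keep 'e'
  Step 2: replace c->a
  Step 3: replace c->e
  Step 4: replace a->b
  Step 5: keep 'e'
  Step 6: insert 'c' [insertion #1]
  Step 7: insert 'b' [insertion #2]
  Step 8: replace a->c
Total insertions: 2

2


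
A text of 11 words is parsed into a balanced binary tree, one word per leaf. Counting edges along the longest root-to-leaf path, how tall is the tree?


In a balanced binary tree with n leaves the deepest leaf is ceil(log2(n)) edges below the root.
log2(11) = 3.4594
ceil(3.4594) = 4
height (edges) = 4

4


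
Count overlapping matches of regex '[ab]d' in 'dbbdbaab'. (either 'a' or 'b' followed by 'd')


Pattern: [ab]d means either 'a' or 'b' followed by 'd'.
Scanning 'dbbdbaab' position-by-position:
  Pos 0: window 'db' -> no
  Pos 1: window 'bb' -> no
  Pos 2: window 'bd' -> MATCH
  Pos 3: window 'db' -> no
  Pos 4: window 'ba' -> no
  Pos 5: window 'aa' -> no
  Pos 6: window 'ab' -> no
  Pos 7: window 'b' -> no
Total matches: 1

1


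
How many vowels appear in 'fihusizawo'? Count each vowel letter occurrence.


Scanning each character of 'fihusizawo':
  Position 1: 'f' -> consonant (running count: 0)
  Position 2: 'i' -> vowel (running count: 1)
  Position 3: 'h' -> consonant (running count: 1)
  Position 4: 'u' -> vowel (running count: 2)
  Position 5: 's' -> consonant (running count: 2)
  Position 6: 'i' -> vowel (running count: 3)
  Position 7: 'z' -> consonant (running count: 3)
  Position 8: 'a' -> vowel (running count: 4)
  Position 9: 'w' -> consonant (running count: 4)
  Position 10: 'o' -> vowel (running count: 5)
Total vowels: 5

5


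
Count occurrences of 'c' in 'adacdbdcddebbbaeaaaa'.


Scanning 'adacdbdcddebbbaeaaaa' for 'c':
  Position 3: 'c' -> MATCH (count: 1)
  Position 7: 'c' -> MATCH (count: 2)
Total occurrences of 'c': 2

2


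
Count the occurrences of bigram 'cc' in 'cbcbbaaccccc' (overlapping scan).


Scanning 'cbcbbaaccccc' for bigram 'cc':
  Position 0: 'cb' -> no
  Position 1: 'bc' -> no
  Position 2: 'cb' -> no
  Position 3: 'bb' -> no
  Position 4: 'ba' -> no
  Position 5: 'aa' -> no
  Position 6: 'ac' -> no
  Position 7: 'cc' -> MATCH
  Position 8: 'cc' -> MATCH
  Position 9: 'cc' -> MATCH
  Position 10: 'cc' -> MATCH
Total matches: 4

4


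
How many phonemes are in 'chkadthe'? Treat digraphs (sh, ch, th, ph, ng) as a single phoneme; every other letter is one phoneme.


Parsing 'chkadthe' greedily, digraphs first:
  'ch' -> digraph (1 consonant phoneme) (phonemes so far: 1)
  'k' -> consonant phoneme (phonemes so far: 2)
  'a' -> vowel phoneme (phonemes so far: 3)
  'd' -> consonant phoneme (phonemes so far: 4)
  'th' -> digraph (1 consonant phoneme) (phonemes so far: 5)
  'e' -> vowel phoneme (phonemes so far: 6)
Total phonemes: 6

6


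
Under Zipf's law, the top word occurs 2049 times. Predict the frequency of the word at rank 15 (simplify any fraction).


Zipf's law: freq(rank) = f1 / rank
f1 = 2049, rank = 15
freq = 2049 / 15
GCD(2049, 15) = 3
Simplified: 683/5

683/5


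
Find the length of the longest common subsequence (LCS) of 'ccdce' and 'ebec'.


DP table for LCS of 'ccdce' and 'ebec':
       e  b  e  c
    0  0  0  0  0
  c 0  0  0  0  1
  c 0  0  0  0  1
  d 0  0  0  0  1
  c 0  0  0  0  1
  e 0  1  1  1  1
LCS: 'c'
LCS length = 1

1


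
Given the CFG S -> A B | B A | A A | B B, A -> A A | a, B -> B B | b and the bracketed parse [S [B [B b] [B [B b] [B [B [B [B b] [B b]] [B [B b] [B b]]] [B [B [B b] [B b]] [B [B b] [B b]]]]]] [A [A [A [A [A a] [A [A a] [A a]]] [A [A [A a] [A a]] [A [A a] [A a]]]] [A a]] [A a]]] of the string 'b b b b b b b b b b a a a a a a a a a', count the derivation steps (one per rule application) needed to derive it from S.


Every bracketed nonterminal node [X ...] in the tree is produced by exactly one rule application.
Reading the tree off as a leftmost derivation:
  Step 1: S  =>  B A   (applied S -> B A)
  Step 2: B A  =>  B B A   (applied B -> B B)
  Step 3: B B A  =>  b B A   (applied B -> b)
  Step 4: b B A  =>  b B B A   (applied B -> B B)
  Step 5: b B B A  =>  b b B A   (applied B -> b)
  Step 6: b b B A  =>  b b B B A   (applied B -> B B)
  Step 7: b b B B A  =>  b b B B B A   (applied B -> B B)
  Step 8: b b B B B A  =>  b b B B B B A   (applied B -> B B)
  Step 9: b b B B B B A  =>  b b b B B B A   (applied B -> b)
  Step 10: b b b B B B A  =>  b b b b B B A   (applied B -> b)
  Step 11: b b b b B B A  =>  b b b b B B B A   (applied B -> B B)
  Step 12: b b b b B B B A  =>  b b b b b B B A   (applied B -> b)
  Step 13: b b b b b B B A  =>  b b b b b b B A   (applied B -> b)
  Step 14: b b b b b b B A  =>  b b b b b b B B A   (applied B -> B B)
  Step 15: b b b b b b B B A  =>  b b b b b b B B B A   (applied B -> B B)
  Step 16: b b b b b b B B B A  =>  b b b b b b b B B A   (applied B -> b)
  Step 17: b b b b b b b B B A  =>  b b b b b b b b B A   (applied B -> b)
  Step 18: b b b b b b b b B A  =>  b b b b b b b b B B A   (applied B -> B B)
  Step 19: b b b b b b b b B B A  =>  b b b b b b b b b B A   (applied B -> b)
  Step 20: b b b b b b b b b B A  =>  b b b b b b b b b b A   (applied B -> b)
  Step 21: b b b b b b b b b b A  =>  b b b b b b b b b b A A   (applied A -> A A)
  Step 22: b b b b b b b b b b A A  =>  b b b b b b b b b b A A A   (applied A -> A A)
  Step 23: b b b b b b b b b b A A A  =>  b b b b b b b b b b A A A A   (applied A -> A A)
  Step 24: b b b b b b b b b b A A A A  =>  b b b b b b b b b b A A A A A   (applied A -> A A)
  Step 25: b b b b b b b b b b A A A A A  =>  b b b b b b b b b b a A A A A   (applied A -> a)
  Step 26: b b b b b b b b b b a A A A A  =>  b b b b b b b b b b a A A A A A   (applied A -> A A)
  Step 27: b b b b b b b b b b a A A A A A  =>  b b b b b b b b b b a a A A A A   (applied A -> a)
  Step 28: b b b b b b b b b b a a A A A A  =>  b b b b b b b b b b a a a A A A   (applied A -> a)
  Step 29: b b b b b b b b b b a a a A A A  =>  b b b b b b b b b b a a a A A A A   (applied A -> A A)
  Step 30: b b b b b b b b b b a a a A A A A  =>  b b b b b b b b b b a a a A A A A A   (applied A -> A A)
  Step 31: b b b b b b b b b b a a a A A A A A  =>  b b b b b b b b b b a a a a A A A A   (applied A -> a)
  Step 32: b b b b b b b b b b a a a a A A A A  =>  b b b b b b b b b b a a a a a A A A   (applied A -> a)
  Step 33: b b b b b b b b b b a a a a a A A A  =>  b b b b b b b b b b a a a a a A A A A   (applied A -> A A)
  Step 34: b b b b b b b b b b a a a a a A A A A  =>  b b b b b b b b b b a a a a a a A A A   (applied A -> a)
  Step 35: b b b b b b b b b b a a a a a a A A A  =>  b b b b b b b b b b a a a a a a a A A   (applied A -> a)
  Step 36: b b b b b b b b b b a a a a a a a A A  =>  b b b b b b b b b b a a a a a a a a A   (applied A -> a)
  Step 37: b b b b b b b b b b a a a a a a a a A  =>  b b b b b b b b b b a a a a a a a a a   (applied A -> a)
Final yield: b b b b b b b b b b a a a a a a a a a
Total rewrite steps: 37

37


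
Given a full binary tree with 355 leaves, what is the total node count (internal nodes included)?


Leaf nodes (terminals): 355
Internal nodes = n - 1 = 355 - 1 = 354
Total = leaves + internal = 355 + 354 = 709

709


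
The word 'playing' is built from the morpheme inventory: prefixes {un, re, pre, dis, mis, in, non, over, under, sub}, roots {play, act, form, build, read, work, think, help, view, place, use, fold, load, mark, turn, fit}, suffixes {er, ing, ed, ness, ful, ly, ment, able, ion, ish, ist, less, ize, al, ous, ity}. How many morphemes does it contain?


Segmenting 'playing' against the inventory:
  'play' -> root (morpheme 1)
  'ing' -> suffix (morpheme 2)
Total morphemes: 2

2


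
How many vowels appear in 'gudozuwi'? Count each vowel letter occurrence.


Scanning each character of 'gudozuwi':
  Position 1: 'g' -> consonant (running count: 0)
  Position 2: 'u' -> vowel (running count: 1)
  Position 3: 'd' -> consonant (running count: 1)
  Position 4: 'o' -> vowel (running count: 2)
  Position 5: 'z' -> consonant (running count: 2)
  Position 6: 'u' -> vowel (running count: 3)
  Position 7: 'w' -> consonant (running count: 3)
  Position 8: 'i' -> vowel (running count: 4)
Total vowels: 4

4


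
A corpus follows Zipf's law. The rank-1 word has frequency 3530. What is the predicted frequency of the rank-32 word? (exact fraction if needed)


Zipf's law: freq(rank) = f1 / rank
f1 = 3530, rank = 32
freq = 3530 / 32
GCD(3530, 32) = 2
Simplified: 1765/16

1765/16


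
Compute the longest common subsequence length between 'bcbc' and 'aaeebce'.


DP table for LCS of 'bcbc' and 'aaeebce':
       a  a  e  e  b  c  e
    0  0  0  0  0  0  0  0
  b 0  0  0  0  0  1  1  1
  c 0  0  0  0  0  1  2  2
  b 0  0  0  0  0  1  2  2
  c 0  0  0  0  0  1  2  2
LCS: 'bc'
LCS length = 2

2


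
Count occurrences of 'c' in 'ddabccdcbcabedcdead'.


Scanning 'ddabccdcbcabedcdead' for 'c':
  Position 4: 'c' -> MATCH (count: 1)
  Position 5: 'c' -> MATCH (count: 2)
  Position 7: 'c' -> MATCH (count: 3)
  Position 9: 'c' -> MATCH (count: 4)
  Position 14: 'c' -> MATCH (count: 5)
Total occurrences of 'c': 5

5


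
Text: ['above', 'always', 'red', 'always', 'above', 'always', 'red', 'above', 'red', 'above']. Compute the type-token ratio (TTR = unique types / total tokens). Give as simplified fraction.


Tokens: 10
Unique types: ('above', 'always', 'red') = 3
TTR = 3/10
Already in lowest terms.

3/10


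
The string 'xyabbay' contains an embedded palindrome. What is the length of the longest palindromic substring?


Scanning 'xyabbay' for palindromic substrings.
Substring at positions 1-6: 'yabbay'.
Check: reverse('yabbay') = 'yabbay' -> palindrome confirmed.
Neighbouring characters ('x' / '-') break symmetry, so it cannot extend further.
No longer palindromic substring exists; longest length = 6

6


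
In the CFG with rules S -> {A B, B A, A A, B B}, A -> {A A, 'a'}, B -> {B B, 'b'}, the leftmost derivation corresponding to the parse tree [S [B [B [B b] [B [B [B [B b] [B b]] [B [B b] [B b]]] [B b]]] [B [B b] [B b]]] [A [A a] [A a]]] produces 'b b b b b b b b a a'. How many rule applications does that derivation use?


Every bracketed nonterminal node [X ...] in the tree is produced by exactly one rule application.
Reading the tree off as a leftmost derivation:
  Step 1: S  =>  B A   (applied S -> B A)
  Step 2: B A  =>  B B A   (applied B -> B B)
  Step 3: B B A  =>  B B B A   (applied B -> B B)
  Step 4: B B B A  =>  b B B A   (applied B -> b)
  Step 5: b B B A  =>  b B B B A   (applied B -> B B)
  Step 6: b B B B A  =>  b B B B B A   (applied B -> B B)
  Step 7: b B B B B A  =>  b B B B B B A   (applied B -> B B)
  Step 8: b B B B B B A  =>  b b B B B B A   (applied B -> b)
  Step 9: b b B B B B A  =>  b b b B B B A   (applied B -> b)
  Step 10: b b b B B B A  =>  b b b B B B B A   (applied B -> B B)
  Step 11: b b b B B B B A  =>  b b b b B B B A   (applied B -> b)
  Step 12: b b b b B B B A  =>  b b b b b B B A   (applied B -> b)
  Step 13: b b b b b B B A  =>  b b b b b b B A   (applied B -> b)
  Step 14: b b b b b b B A  =>  b b b b b b B B A   (applied B -> B B)
  Step 15: b b b b b b B B A  =>  b b b b b b b B A   (applied B -> b)
  Step 16: b b b b b b b B A  =>  b b b b b b b b A   (applied B -> b)
  Step 17: b b b b b b b b A  =>  b b b b b b b b A A   (applied A -> A A)
  Step 18: b b b b b b b b A A  =>  b b b b b b b b a A   (applied A -> a)
  Step 19: b b b b b b b b a A  =>  b b b b b b b b a a   (applied A -> a)
Final yield: b b b b b b b b a a
Total rewrite steps: 19

19


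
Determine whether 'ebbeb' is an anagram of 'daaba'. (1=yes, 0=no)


Sort characters of 'ebbeb': 'bbbee'
Sort characters of 'daaba': 'aaabd'
Sorted forms differ -> they are NOT anagrams
Result: 0

0


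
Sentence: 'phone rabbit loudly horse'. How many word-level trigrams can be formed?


Word trigrams from [4] words:
  Trigram 1: (phone rabbit loudly)
  Trigram 2: (rabbit loudly horse)
Total word trigrams: 4 - 2 = 2

2


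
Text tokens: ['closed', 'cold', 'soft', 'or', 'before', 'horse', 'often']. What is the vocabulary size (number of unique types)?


Listing all tokens and tracking unique types:
  Token 1: 'closed' -> NEW (unique so far: 1)
  Token 2: 'cold' -> NEW (unique so far: 2)
  Token 3: 'soft' -> NEW (unique so far: 3)
  Token 4: 'or' -> NEW (unique so far: 4)
  Token 5: 'before' -> NEW (unique so far: 5)
  Token 6: 'horse' -> NEW (unique so far: 6)
  Token 7: 'often' -> NEW (unique so far: 7)
Unique types: ('before', 'closed', 'cold', 'horse', 'often', 'or', 'soft')
Vocabulary size: 7

7


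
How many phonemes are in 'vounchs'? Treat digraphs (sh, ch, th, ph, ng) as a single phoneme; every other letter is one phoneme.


Parsing 'vounchs' greedily, digraphs first:
  'v' -> consonant phoneme (phonemes so far: 1)
  'o' -> vowel phoneme (phonemes so far: 2)
  'u' -> vowel phoneme (phonemes so far: 3)
  'n' -> consonant phoneme (phonemes so far: 4)
  'ch' -> digraph (1 consonant phoneme) (phonemes so far: 5)
  's' -> consonant phoneme (phonemes so far: 6)
Total phonemes: 6

6


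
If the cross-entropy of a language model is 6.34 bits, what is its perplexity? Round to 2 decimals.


Perplexity formula: PP = 2^H
H = 6.34
PP = 2^6.34
Decompose: 2^6.34 = 2^6 * 2^0.34
2^6 = 64, 2^0.34 ~ 1.2657566
PP ~ 64 * 1.2657566 = 81.0084224
Rounded to 2 decimals: 81.01

81.01


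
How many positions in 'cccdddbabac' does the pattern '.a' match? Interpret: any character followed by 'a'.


Pattern: .a means any character followed by 'a'.
Scanning 'cccdddbabac' position-by-position:
  Pos 0: window 'cc' -> no
  Pos 1: window 'cc' -> no
  Pos 2: window 'cd' -> no
  Pos 3: window 'dd' -> no
  Pos 4: window 'dd' -> no
  Pos 5: window 'db' -> no
  Pos 6: window 'ba' -> MATCH
  Pos 7: window 'ab' -> no
  Pos 8: window 'ba' -> MATCH
  Pos 9: window 'ac' -> no
  Pos 10: window 'c' -> no
Total matches: 2

2
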